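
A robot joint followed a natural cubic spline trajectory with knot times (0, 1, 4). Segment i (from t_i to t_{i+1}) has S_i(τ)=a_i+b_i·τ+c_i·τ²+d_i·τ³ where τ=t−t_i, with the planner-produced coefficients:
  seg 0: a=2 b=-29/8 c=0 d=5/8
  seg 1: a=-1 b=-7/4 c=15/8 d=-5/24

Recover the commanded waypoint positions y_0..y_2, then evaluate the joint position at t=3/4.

y_0=2 y_1=-1 y_2=5
S(3/4) = -233/512

y_0 = S_0(0) = a_0 = 2
y_1 = S_1(0) = a_1 = -1
y_2 = S_1(3) = 5
t_q=3/4 is in segment 0 (τ=3/4); S_0(τ)=-233/512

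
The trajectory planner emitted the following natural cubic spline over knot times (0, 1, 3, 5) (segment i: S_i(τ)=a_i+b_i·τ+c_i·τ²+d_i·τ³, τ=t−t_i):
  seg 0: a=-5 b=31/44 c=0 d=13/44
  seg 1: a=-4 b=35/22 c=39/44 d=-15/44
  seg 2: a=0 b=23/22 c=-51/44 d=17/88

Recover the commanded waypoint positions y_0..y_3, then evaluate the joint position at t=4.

y_0=-5 y_1=-4 y_2=0 y_3=-1
S(4) = 7/88

y_0 = S_0(0) = a_0 = -5
y_1 = S_1(0) = a_1 = -4
y_2 = S_2(0) = a_2 = 0
y_3 = S_2(2) = -1
t_q=4 is in segment 2 (τ=1); S_2(τ)=7/88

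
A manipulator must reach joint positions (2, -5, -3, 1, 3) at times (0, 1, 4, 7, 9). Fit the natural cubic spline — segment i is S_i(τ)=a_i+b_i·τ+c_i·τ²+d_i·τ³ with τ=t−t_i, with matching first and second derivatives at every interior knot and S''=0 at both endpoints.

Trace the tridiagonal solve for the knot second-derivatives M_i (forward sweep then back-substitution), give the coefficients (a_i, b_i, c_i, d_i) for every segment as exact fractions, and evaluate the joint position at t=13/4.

Δ: Δ0=-7, Δ1=2/3, Δ2=4/3, Δ3=1
row 1: diag=8, rhs=46; c'=3/8, d'=23/4
row 2: denom=12−3·3/8=87/8; d'=(4−3·23/4)/(87/8)=-106/87
row 3: denom=10−3·8/29=266/29; d'=(-2−3·-106/87)/(266/29)=24/133
back: M3=24/133
back: M2=-106/87−8/29·24/133=-506/399
back: M1=23/4−3/8·-506/399=828/133
M: M0=0, M1=828/133, M2=-506/399, M3=24/133, M4=0
seg 0: a=2, c=M0/2=0, d=(M1−M0)/(6·1)=138/133, b=Δ0−h0·(2M0+M1)/6=-1069/133
seg 1: a=-5, c=M1/2=414/133, d=(M2−M1)/(6·3)=-1495/3591, b=Δ1−h1·(2M1+M2)/6=-655/133
seg 2: a=-3, c=M2/2=-253/399, d=(M3−M2)/(6·3)=289/3591, b=Δ2−h2·(2M2+M3)/6=334/133
seg 3: a=1, c=M3/2=12/133, d=(M4−M3)/(6·2)=-2/133, b=Δ3−h3·(2M3+M4)/6=117/133
t_q=13/4 → seg 1, τ=9/4; S=-5+-655/133·τ+414/133·τ²+-1495/3591·τ³=-43109/8512

  seg 0: a=2 b=-1069/133 c=0 d=138/133
  seg 1: a=-5 b=-655/133 c=414/133 d=-1495/3591
  seg 2: a=-3 b=334/133 c=-253/399 d=289/3591
  seg 3: a=1 b=117/133 c=12/133 d=-2/133
S(13/4) = -43109/8512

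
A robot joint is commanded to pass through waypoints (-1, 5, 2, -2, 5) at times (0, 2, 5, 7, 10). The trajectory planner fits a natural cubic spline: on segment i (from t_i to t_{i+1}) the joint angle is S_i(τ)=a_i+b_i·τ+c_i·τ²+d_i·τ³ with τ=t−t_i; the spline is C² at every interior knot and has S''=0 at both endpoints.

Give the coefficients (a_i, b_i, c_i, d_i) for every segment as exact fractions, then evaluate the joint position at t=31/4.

  seg 0: a=-1 b=1633/435 c=0 d=-82/435
  seg 1: a=5 b=649/435 c=-164/145 d=392/3915
  seg 2: a=2 b=-1127/435 c=-20/87 d=457/1740
  seg 3: a=-2 b=-52/145 c=1171/870 d=-1171/7830
S(31/4) = -29231/18560

Δ: Δ0=3, Δ1=-1, Δ2=-2, Δ3=7/3
row 1: diag=10, rhs=-24; c'=3/10, d'=-12/5
row 2: denom=10−3·3/10=91/10; d'=(-6−3·-12/5)/(91/10)=12/91
row 3: denom=10−2·20/91=870/91; d'=(26−2·12/91)/(870/91)=1171/435
back: M3=1171/435
back: M2=12/91−20/91·1171/435=-40/87
back: M1=-12/5−3/10·-40/87=-328/145
M: M0=0, M1=-328/145, M2=-40/87, M3=1171/435, M4=0
seg 0: a=-1, c=M0/2=0, d=(M1−M0)/(6·2)=-82/435, b=Δ0−h0·(2M0+M1)/6=1633/435
seg 1: a=5, c=M1/2=-164/145, d=(M2−M1)/(6·3)=392/3915, b=Δ1−h1·(2M1+M2)/6=649/435
seg 2: a=2, c=M2/2=-20/87, d=(M3−M2)/(6·2)=457/1740, b=Δ2−h2·(2M2+M3)/6=-1127/435
seg 3: a=-2, c=M3/2=1171/870, d=(M4−M3)/(6·3)=-1171/7830, b=Δ3−h3·(2M3+M4)/6=-52/145
t_q=31/4 → seg 3, τ=3/4; S=-2+-52/145·τ+1171/870·τ²+-1171/7830·τ³=-29231/18560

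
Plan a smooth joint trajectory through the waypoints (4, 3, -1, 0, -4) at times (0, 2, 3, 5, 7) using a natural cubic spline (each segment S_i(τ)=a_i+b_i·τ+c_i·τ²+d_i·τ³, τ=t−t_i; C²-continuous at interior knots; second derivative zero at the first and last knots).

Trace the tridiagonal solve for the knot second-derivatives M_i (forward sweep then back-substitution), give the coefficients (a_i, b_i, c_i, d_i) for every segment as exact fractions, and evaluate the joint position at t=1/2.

  seg 0: a=4 b=131/128 c=0 d=-195/512
  seg 1: a=3 b=-227/64 c=-585/256 d=469/256
  seg 2: a=-1 b=-671/256 c=411/128 d=-845/1024
  seg 3: a=0 b=41/128 c=-891/512 d=297/1024
S(1/2) = 18285/4096

Δ: Δ0=-1/2, Δ1=-4, Δ2=1/2, Δ3=-2
row 1: diag=6, rhs=-21; c'=1/6, d'=-7/2
row 2: denom=6−1·1/6=35/6; d'=(27−1·-7/2)/(35/6)=183/35
row 3: denom=8−2·12/35=256/35; d'=(-15−2·183/35)/(256/35)=-891/256
back: M3=-891/256
back: M2=183/35−12/35·-891/256=411/64
back: M1=-7/2−1/6·411/64=-585/128
M: M0=0, M1=-585/128, M2=411/64, M3=-891/256, M4=0
seg 0: a=4, c=M0/2=0, d=(M1−M0)/(6·2)=-195/512, b=Δ0−h0·(2M0+M1)/6=131/128
seg 1: a=3, c=M1/2=-585/256, d=(M2−M1)/(6·1)=469/256, b=Δ1−h1·(2M1+M2)/6=-227/64
seg 2: a=-1, c=M2/2=411/128, d=(M3−M2)/(6·2)=-845/1024, b=Δ2−h2·(2M2+M3)/6=-671/256
seg 3: a=0, c=M3/2=-891/512, d=(M4−M3)/(6·2)=297/1024, b=Δ3−h3·(2M3+M4)/6=41/128
t_q=1/2 → seg 0, τ=1/2; S=4+131/128·τ+0·τ²+-195/512·τ³=18285/4096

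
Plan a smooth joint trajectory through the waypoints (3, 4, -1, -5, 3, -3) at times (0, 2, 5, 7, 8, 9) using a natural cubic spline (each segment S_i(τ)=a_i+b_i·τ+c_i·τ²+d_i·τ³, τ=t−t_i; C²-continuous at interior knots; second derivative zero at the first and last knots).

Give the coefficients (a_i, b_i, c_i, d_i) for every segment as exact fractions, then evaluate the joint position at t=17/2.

Δ: Δ0=1/2, Δ1=-5/3, Δ2=-2, Δ3=8, Δ4=-6
row 1: diag=10, rhs=-13; c'=3/10, d'=-13/10
row 2: denom=10−3·3/10=91/10; d'=(-2−3·-13/10)/(91/10)=19/91
row 3: denom=6−2·20/91=506/91; d'=(60−2·19/91)/(506/91)=2711/253
row 4: denom=4−1·91/506=1933/506; d'=(-84−1·2711/253)/(1933/506)=-47926/1933
back: M4=-47926/1933
back: M3=2711/253−91/506·-47926/1933=29332/1933
back: M2=19/91−20/91·29332/1933=-6043/1933
back: M1=-13/10−3/10·-6043/1933=-700/1933
M: M0=0, M1=-700/1933, M2=-6043/1933, M3=29332/1933, M4=-47926/1933, M5=0
seg 0: a=3, c=M0/2=0, d=(M1−M0)/(6·2)=-175/5799, b=Δ0−h0·(2M0+M1)/6=7199/11598
seg 1: a=4, c=M1/2=-350/1933, d=(M2−M1)/(6·3)=-1781/11598, b=Δ1−h1·(2M1+M2)/6=2999/11598
seg 2: a=-1, c=M2/2=-6043/3866, d=(M3−M2)/(6·2)=35375/23196, b=Δ2−h2·(2M2+M3)/6=-28844/5799
seg 3: a=-5, c=M3/2=14666/1933, d=(M4−M3)/(6·1)=-38629/5799, b=Δ3−h3·(2M3+M4)/6=41023/5799
seg 4: a=3, c=M4/2=-23963/1933, d=(M5−M4)/(6·1)=23963/5799, b=Δ4−h4·(2M4+M5)/6=13132/5799
t_q=17/2 → seg 4, τ=1/2; S=3+13132/5799·τ+-23963/1933·τ²+23963/5799·τ³=23963/15464

  seg 0: a=3 b=7199/11598 c=0 d=-175/5799
  seg 1: a=4 b=2999/11598 c=-350/1933 d=-1781/11598
  seg 2: a=-1 b=-28844/5799 c=-6043/3866 d=35375/23196
  seg 3: a=-5 b=41023/5799 c=14666/1933 d=-38629/5799
  seg 4: a=3 b=13132/5799 c=-23963/1933 d=23963/5799
S(17/2) = 23963/15464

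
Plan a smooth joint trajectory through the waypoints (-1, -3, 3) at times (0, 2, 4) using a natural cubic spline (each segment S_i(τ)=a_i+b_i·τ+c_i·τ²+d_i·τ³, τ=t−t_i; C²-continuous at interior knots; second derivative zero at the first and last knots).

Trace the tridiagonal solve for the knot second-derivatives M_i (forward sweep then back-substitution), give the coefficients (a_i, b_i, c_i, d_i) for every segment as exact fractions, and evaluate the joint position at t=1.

  seg 0: a=-1 b=-2 c=0 d=1/4
  seg 1: a=-3 b=1 c=3/2 d=-1/4
S(1) = -11/4

Δ: Δ0=-1, Δ1=3
row 1: diag=8, rhs=24; c'=1/4, d'=3
back: M1=3
M: M0=0, M1=3, M2=0
seg 0: a=-1, c=M0/2=0, d=(M1−M0)/(6·2)=1/4, b=Δ0−h0·(2M0+M1)/6=-2
seg 1: a=-3, c=M1/2=3/2, d=(M2−M1)/(6·2)=-1/4, b=Δ1−h1·(2M1+M2)/6=1
t_q=1 → seg 0, τ=1; S=-1+-2·τ+0·τ²+1/4·τ³=-11/4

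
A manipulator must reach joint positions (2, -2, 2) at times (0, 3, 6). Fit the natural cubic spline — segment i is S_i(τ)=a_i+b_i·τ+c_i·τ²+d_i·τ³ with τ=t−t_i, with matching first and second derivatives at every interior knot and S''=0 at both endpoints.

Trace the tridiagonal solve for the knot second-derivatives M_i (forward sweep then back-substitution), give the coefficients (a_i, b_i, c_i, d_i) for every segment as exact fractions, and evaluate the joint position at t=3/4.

Δ: Δ0=-4/3, Δ1=4/3
row 1: diag=12, rhs=16; c'=1/4, d'=4/3
back: M1=4/3
M: M0=0, M1=4/3, M2=0
seg 0: a=2, c=M0/2=0, d=(M1−M0)/(6·3)=2/27, b=Δ0−h0·(2M0+M1)/6=-2
seg 1: a=-2, c=M1/2=2/3, d=(M2−M1)/(6·3)=-2/27, b=Δ1−h1·(2M1+M2)/6=0
t_q=3/4 → seg 0, τ=3/4; S=2+-2·τ+0·τ²+2/27·τ³=17/32

  seg 0: a=2 b=-2 c=0 d=2/27
  seg 1: a=-2 b=0 c=2/3 d=-2/27
S(3/4) = 17/32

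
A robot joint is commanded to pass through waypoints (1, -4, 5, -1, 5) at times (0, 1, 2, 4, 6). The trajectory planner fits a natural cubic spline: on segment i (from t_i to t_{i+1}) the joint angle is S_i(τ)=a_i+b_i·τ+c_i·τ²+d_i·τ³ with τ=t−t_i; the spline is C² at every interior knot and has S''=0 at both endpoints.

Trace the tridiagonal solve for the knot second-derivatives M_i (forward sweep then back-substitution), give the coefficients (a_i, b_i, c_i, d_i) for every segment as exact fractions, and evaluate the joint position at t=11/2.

Δ: Δ0=-5, Δ1=9, Δ2=-3, Δ3=3
row 1: diag=4, rhs=84; c'=1/4, d'=21
row 2: denom=6−1·1/4=23/4; d'=(-72−1·21)/(23/4)=-372/23
row 3: denom=8−2·8/23=168/23; d'=(36−2·-372/23)/(168/23)=131/14
back: M3=131/14
back: M2=-372/23−8/23·131/14=-136/7
back: M1=21−1/4·-136/7=181/7
M: M0=0, M1=181/7, M2=-136/7, M3=131/14, M4=0
seg 0: a=1, c=M0/2=0, d=(M1−M0)/(6·1)=181/42, b=Δ0−h0·(2M0+M1)/6=-391/42
seg 1: a=-4, c=M1/2=181/14, d=(M2−M1)/(6·1)=-317/42, b=Δ1−h1·(2M1+M2)/6=76/21
seg 2: a=5, c=M2/2=-68/7, d=(M3−M2)/(6·2)=403/168, b=Δ2−h2·(2M2+M3)/6=41/6
seg 3: a=-1, c=M3/2=131/28, d=(M4−M3)/(6·2)=-131/168, b=Δ3−h3·(2M3+M4)/6=-68/21
t_q=11/2 → seg 3, τ=3/2; S=-1+-68/21·τ+131/28·τ²+-131/168·τ³=913/448

  seg 0: a=1 b=-391/42 c=0 d=181/42
  seg 1: a=-4 b=76/21 c=181/14 d=-317/42
  seg 2: a=5 b=41/6 c=-68/7 d=403/168
  seg 3: a=-1 b=-68/21 c=131/28 d=-131/168
S(11/2) = 913/448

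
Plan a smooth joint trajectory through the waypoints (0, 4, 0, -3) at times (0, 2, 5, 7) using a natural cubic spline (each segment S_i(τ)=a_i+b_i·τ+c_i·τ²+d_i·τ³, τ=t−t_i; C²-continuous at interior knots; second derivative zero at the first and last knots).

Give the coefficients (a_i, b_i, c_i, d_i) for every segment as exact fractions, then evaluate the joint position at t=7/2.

Δ: Δ0=2, Δ1=-4/3, Δ2=-3/2
row 1: diag=10, rhs=-20; c'=3/10, d'=-2
row 2: denom=10−3·3/10=91/10; d'=(-1−3·-2)/(91/10)=50/91
back: M2=50/91
back: M1=-2−3/10·50/91=-197/91
M: M0=0, M1=-197/91, M2=50/91, M3=0
seg 0: a=0, c=M0/2=0, d=(M1−M0)/(6·2)=-197/1092, b=Δ0−h0·(2M0+M1)/6=743/273
seg 1: a=4, c=M1/2=-197/182, d=(M2−M1)/(6·3)=19/126, b=Δ1−h1·(2M1+M2)/6=152/273
seg 2: a=0, c=M2/2=25/91, d=(M3−M2)/(6·2)=-25/546, b=Δ2−h2·(2M2+M3)/6=-1019/546
t_q=7/2 → seg 1, τ=3/2; S=4+152/273·τ+-197/182·τ²+19/126·τ³=605/208

  seg 0: a=0 b=743/273 c=0 d=-197/1092
  seg 1: a=4 b=152/273 c=-197/182 d=19/126
  seg 2: a=0 b=-1019/546 c=25/91 d=-25/546
S(7/2) = 605/208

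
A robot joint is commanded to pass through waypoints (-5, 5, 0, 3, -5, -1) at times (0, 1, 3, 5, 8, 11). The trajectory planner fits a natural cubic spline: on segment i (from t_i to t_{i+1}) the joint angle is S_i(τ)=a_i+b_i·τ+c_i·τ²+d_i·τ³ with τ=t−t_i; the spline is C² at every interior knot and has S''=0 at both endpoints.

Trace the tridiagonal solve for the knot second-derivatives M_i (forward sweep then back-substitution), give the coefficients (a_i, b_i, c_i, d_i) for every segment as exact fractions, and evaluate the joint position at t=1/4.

Δ: Δ0=10, Δ1=-5/2, Δ2=3/2, Δ3=-8/3, Δ4=4/3
row 1: diag=6, rhs=-75; c'=1/3, d'=-25/2
row 2: denom=8−2·1/3=22/3; d'=(24−2·-25/2)/(22/3)=147/22
row 3: denom=10−2·3/11=104/11; d'=(-25−2·147/22)/(104/11)=-211/52
row 4: denom=12−3·33/104=1149/104; d'=(24−3·-211/52)/(1149/104)=1254/383
back: M4=1254/383
back: M3=-211/52−33/104·1254/383=-1952/383
back: M2=147/22−3/11·-1952/383=6183/766
back: M1=-25/2−1/3·6183/766=-5818/383
M: M0=0, M1=-5818/383, M2=6183/766, M3=-1952/383, M4=1254/383, M5=0
seg 0: a=-5, c=M0/2=0, d=(M1−M0)/(6·1)=-2909/1149, b=Δ0−h0·(2M0+M1)/6=14399/1149
seg 1: a=5, c=M1/2=-2909/383, d=(M2−M1)/(6·2)=17819/9192, b=Δ1−h1·(2M1+M2)/6=5672/1149
seg 2: a=0, c=M2/2=6183/1532, d=(M3−M2)/(6·2)=-10087/9192, b=Δ2−h2·(2M2+M3)/6=-5015/2298
seg 3: a=3, c=M3/2=-976/383, d=(M4−M3)/(6·3)=1603/3447, b=Δ3−h3·(2M3+M4)/6=911/1149
seg 4: a=-5, c=M4/2=627/383, d=(M5−M4)/(6·3)=-209/1149, b=Δ4−h4·(2M4+M5)/6=-2230/1149
t_q=1/4 → seg 0, τ=1/4; S=-5+14399/1149·τ+0·τ²+-2909/1149·τ³=-46735/24512

  seg 0: a=-5 b=14399/1149 c=0 d=-2909/1149
  seg 1: a=5 b=5672/1149 c=-2909/383 d=17819/9192
  seg 2: a=0 b=-5015/2298 c=6183/1532 d=-10087/9192
  seg 3: a=3 b=911/1149 c=-976/383 d=1603/3447
  seg 4: a=-5 b=-2230/1149 c=627/383 d=-209/1149
S(1/4) = -46735/24512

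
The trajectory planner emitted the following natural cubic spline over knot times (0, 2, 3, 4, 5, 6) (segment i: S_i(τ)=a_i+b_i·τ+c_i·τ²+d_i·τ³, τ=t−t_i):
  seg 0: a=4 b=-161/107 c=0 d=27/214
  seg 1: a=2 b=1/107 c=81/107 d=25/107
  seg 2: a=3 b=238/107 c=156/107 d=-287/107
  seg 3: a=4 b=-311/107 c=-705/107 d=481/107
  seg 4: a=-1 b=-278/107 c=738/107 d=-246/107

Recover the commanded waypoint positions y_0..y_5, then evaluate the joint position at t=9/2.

y_0=4 y_1=2 y_2=3 y_3=4 y_4=-1 y_5=1
S(9/2) = 1251/856

y_0 = S_0(0) = a_0 = 4
y_1 = S_1(0) = a_1 = 2
y_2 = S_2(0) = a_2 = 3
y_3 = S_3(0) = a_3 = 4
y_4 = S_4(0) = a_4 = -1
y_5 = S_4(1) = 1
t_q=9/2 is in segment 3 (τ=1/2); S_3(τ)=1251/856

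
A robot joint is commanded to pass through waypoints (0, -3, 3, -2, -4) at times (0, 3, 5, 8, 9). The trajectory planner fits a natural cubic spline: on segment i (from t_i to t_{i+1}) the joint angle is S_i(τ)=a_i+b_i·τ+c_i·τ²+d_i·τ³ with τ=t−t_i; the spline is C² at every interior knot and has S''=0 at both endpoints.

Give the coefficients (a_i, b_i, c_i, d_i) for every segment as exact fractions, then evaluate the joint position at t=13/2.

  seg 0: a=0 b=-874/339 c=0 d=535/3051
  seg 1: a=-3 b=731/339 c=535/339 d=-196/339
  seg 2: a=3 b=173/113 c=-641/339 d=839/3051
  seg 3: a=-2 b=-270/113 c=66/113 d=-22/113
S(13/2) = 1781/904

Δ: Δ0=-1, Δ1=3, Δ2=-5/3, Δ3=-2
row 1: diag=10, rhs=24; c'=1/5, d'=12/5
row 2: denom=10−2·1/5=48/5; d'=(-28−2·12/5)/(48/5)=-41/12
row 3: denom=8−3·5/16=113/16; d'=(-2−3·-41/12)/(113/16)=132/113
back: M3=132/113
back: M2=-41/12−5/16·132/113=-1282/339
back: M1=12/5−1/5·-1282/339=1070/339
M: M0=0, M1=1070/339, M2=-1282/339, M3=132/113, M4=0
seg 0: a=0, c=M0/2=0, d=(M1−M0)/(6·3)=535/3051, b=Δ0−h0·(2M0+M1)/6=-874/339
seg 1: a=-3, c=M1/2=535/339, d=(M2−M1)/(6·2)=-196/339, b=Δ1−h1·(2M1+M2)/6=731/339
seg 2: a=3, c=M2/2=-641/339, d=(M3−M2)/(6·3)=839/3051, b=Δ2−h2·(2M2+M3)/6=173/113
seg 3: a=-2, c=M3/2=66/113, d=(M4−M3)/(6·1)=-22/113, b=Δ3−h3·(2M3+M4)/6=-270/113
t_q=13/2 → seg 2, τ=3/2; S=3+173/113·τ+-641/339·τ²+839/3051·τ³=1781/904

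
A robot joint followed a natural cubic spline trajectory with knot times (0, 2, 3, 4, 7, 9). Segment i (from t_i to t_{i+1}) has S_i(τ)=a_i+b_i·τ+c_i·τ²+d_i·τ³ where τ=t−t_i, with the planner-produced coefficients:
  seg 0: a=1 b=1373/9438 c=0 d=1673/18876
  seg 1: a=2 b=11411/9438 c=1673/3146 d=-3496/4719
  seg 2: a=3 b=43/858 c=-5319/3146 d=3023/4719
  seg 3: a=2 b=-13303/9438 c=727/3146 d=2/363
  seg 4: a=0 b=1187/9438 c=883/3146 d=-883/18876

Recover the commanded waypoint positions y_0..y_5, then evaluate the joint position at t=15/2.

y_0=1 y_1=2 y_2=3 y_3=2 y_4=0 y_5=1
S(15/2) = 6403/50336

y_0 = S_0(0) = a_0 = 1
y_1 = S_1(0) = a_1 = 2
y_2 = S_2(0) = a_2 = 3
y_3 = S_3(0) = a_3 = 2
y_4 = S_4(0) = a_4 = 0
y_5 = S_4(2) = 1
t_q=15/2 is in segment 4 (τ=1/2); S_4(τ)=6403/50336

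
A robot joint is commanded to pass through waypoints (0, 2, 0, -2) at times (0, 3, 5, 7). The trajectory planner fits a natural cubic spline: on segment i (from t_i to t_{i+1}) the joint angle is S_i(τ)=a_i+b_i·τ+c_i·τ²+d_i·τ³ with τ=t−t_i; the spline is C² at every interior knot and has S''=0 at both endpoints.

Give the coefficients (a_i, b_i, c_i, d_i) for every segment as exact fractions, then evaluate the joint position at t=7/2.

  seg 0: a=0 b=68/57 c=0 d=-10/171
  seg 1: a=2 b=-22/57 c=-10/19 d=25/228
  seg 2: a=0 b=-67/57 c=5/38 d=-5/228
S(7/2) = 1027/608

Δ: Δ0=2/3, Δ1=-1, Δ2=-1
row 1: diag=10, rhs=-10; c'=1/5, d'=-1
row 2: denom=8−2·1/5=38/5; d'=(0−2·-1)/(38/5)=5/19
back: M2=5/19
back: M1=-1−1/5·5/19=-20/19
M: M0=0, M1=-20/19, M2=5/19, M3=0
seg 0: a=0, c=M0/2=0, d=(M1−M0)/(6·3)=-10/171, b=Δ0−h0·(2M0+M1)/6=68/57
seg 1: a=2, c=M1/2=-10/19, d=(M2−M1)/(6·2)=25/228, b=Δ1−h1·(2M1+M2)/6=-22/57
seg 2: a=0, c=M2/2=5/38, d=(M3−M2)/(6·2)=-5/228, b=Δ2−h2·(2M2+M3)/6=-67/57
t_q=7/2 → seg 1, τ=1/2; S=2+-22/57·τ+-10/19·τ²+25/228·τ³=1027/608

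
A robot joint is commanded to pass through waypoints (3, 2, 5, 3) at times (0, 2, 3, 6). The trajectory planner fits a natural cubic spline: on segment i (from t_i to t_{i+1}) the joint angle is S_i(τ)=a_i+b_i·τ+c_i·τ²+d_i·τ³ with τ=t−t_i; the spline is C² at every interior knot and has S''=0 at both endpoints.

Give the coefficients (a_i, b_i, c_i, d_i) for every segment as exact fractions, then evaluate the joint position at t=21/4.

Δ: Δ0=-1/2, Δ1=3, Δ2=-2/3
row 1: diag=6, rhs=21; c'=1/6, d'=7/2
row 2: denom=8−1·1/6=47/6; d'=(-22−1·7/2)/(47/6)=-153/47
back: M2=-153/47
back: M1=7/2−1/6·-153/47=190/47
M: M0=0, M1=190/47, M2=-153/47, M3=0
seg 0: a=3, c=M0/2=0, d=(M1−M0)/(6·2)=95/282, b=Δ0−h0·(2M0+M1)/6=-521/282
seg 1: a=2, c=M1/2=95/47, d=(M2−M1)/(6·1)=-343/282, b=Δ1−h1·(2M1+M2)/6=619/282
seg 2: a=5, c=M2/2=-153/94, d=(M3−M2)/(6·3)=17/94, b=Δ2−h2·(2M2+M3)/6=365/141
t_q=21/4 → seg 2, τ=9/4; S=5+365/141·τ+-153/94·τ²+17/94·τ³=27941/6016

  seg 0: a=3 b=-521/282 c=0 d=95/282
  seg 1: a=2 b=619/282 c=95/47 d=-343/282
  seg 2: a=5 b=365/141 c=-153/94 d=17/94
S(21/4) = 27941/6016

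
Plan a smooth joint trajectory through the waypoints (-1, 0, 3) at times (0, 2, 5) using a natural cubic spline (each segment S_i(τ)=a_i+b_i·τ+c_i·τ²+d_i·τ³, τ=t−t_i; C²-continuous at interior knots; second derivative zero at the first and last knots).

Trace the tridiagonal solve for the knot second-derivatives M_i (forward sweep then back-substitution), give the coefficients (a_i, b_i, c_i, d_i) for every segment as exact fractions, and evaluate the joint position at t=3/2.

Δ: Δ0=1/2, Δ1=1
row 1: diag=10, rhs=3; c'=3/10, d'=3/10
back: M1=3/10
M: M0=0, M1=3/10, M2=0
seg 0: a=-1, c=M0/2=0, d=(M1−M0)/(6·2)=1/40, b=Δ0−h0·(2M0+M1)/6=2/5
seg 1: a=0, c=M1/2=3/20, d=(M2−M1)/(6·3)=-1/60, b=Δ1−h1·(2M1+M2)/6=7/10
t_q=3/2 → seg 0, τ=3/2; S=-1+2/5·τ+0·τ²+1/40·τ³=-101/320

  seg 0: a=-1 b=2/5 c=0 d=1/40
  seg 1: a=0 b=7/10 c=3/20 d=-1/60
S(3/2) = -101/320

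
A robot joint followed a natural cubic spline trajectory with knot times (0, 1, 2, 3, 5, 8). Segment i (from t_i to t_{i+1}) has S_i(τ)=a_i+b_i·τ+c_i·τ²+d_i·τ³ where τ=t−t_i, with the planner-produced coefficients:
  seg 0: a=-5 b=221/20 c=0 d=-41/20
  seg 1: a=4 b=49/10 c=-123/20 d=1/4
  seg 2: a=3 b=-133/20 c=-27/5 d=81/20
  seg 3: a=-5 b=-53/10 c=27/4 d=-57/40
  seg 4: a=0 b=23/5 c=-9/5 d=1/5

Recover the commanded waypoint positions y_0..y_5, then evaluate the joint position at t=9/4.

y_0 = S_0(0) = a_0 = -5
y_1 = S_1(0) = a_1 = 4
y_2 = S_2(0) = a_2 = 3
y_3 = S_3(0) = a_3 = -5
y_4 = S_4(0) = a_4 = 0
y_5 = S_4(3) = 3
t_q=9/4 is in segment 2 (τ=1/4); S_2(τ)=1361/1280

y_0=-5 y_1=4 y_2=3 y_3=-5 y_4=0 y_5=3
S(9/4) = 1361/1280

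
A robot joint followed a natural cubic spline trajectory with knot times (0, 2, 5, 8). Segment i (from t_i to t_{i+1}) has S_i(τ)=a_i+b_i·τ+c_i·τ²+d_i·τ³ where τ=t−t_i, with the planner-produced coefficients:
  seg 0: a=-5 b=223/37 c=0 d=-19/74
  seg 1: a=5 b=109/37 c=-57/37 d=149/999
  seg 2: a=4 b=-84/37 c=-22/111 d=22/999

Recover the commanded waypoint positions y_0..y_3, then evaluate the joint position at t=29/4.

y_0=-5 y_1=5 y_2=4 y_3=-4
S(29/4) = -2203/1184

y_0 = S_0(0) = a_0 = -5
y_1 = S_1(0) = a_1 = 5
y_2 = S_2(0) = a_2 = 4
y_3 = S_2(3) = -4
t_q=29/4 is in segment 2 (τ=9/4); S_2(τ)=-2203/1184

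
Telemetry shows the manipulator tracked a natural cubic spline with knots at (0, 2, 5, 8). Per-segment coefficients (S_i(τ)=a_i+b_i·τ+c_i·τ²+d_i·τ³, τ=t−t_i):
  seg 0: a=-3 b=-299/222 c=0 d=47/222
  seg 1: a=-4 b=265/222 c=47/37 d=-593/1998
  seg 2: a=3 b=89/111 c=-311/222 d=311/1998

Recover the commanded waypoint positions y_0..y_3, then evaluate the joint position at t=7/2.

y_0=-3 y_1=-4 y_2=3 y_3=-3
S(7/2) = -209/592

y_0 = S_0(0) = a_0 = -3
y_1 = S_1(0) = a_1 = -4
y_2 = S_2(0) = a_2 = 3
y_3 = S_2(3) = -3
t_q=7/2 is in segment 1 (τ=3/2); S_1(τ)=-209/592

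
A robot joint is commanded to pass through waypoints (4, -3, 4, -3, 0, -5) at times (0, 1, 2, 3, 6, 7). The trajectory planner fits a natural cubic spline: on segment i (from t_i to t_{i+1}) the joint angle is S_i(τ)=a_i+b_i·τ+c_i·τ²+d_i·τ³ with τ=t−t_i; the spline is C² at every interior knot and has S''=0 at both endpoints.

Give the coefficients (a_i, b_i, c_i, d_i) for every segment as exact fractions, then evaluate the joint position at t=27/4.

  seg 0: a=4 b=-9371/793 c=0 d=3820/793
  seg 1: a=-3 b=2089/793 c=11460/793 d=-7998/793
  seg 2: a=4 b=1015/793 c=-12534/793 d=5968/793
  seg 3: a=-3 b=-473/61 c=5370/793 d=-3056/2379
  seg 4: a=0 b=-1433/793 c=-3798/793 d=1266/793
S(27/4) = -85665/25376

Δ: Δ0=-7, Δ1=7, Δ2=-7, Δ3=1, Δ4=-5
row 1: diag=4, rhs=84; c'=1/4, d'=21
row 2: denom=4−1·1/4=15/4; d'=(-84−1·21)/(15/4)=-28
row 3: denom=8−1·4/15=116/15; d'=(48−1·-28)/(116/15)=285/29
row 4: denom=8−3·45/116=793/116; d'=(-36−3·285/29)/(793/116)=-7596/793
back: M4=-7596/793
back: M3=285/29−45/116·-7596/793=10740/793
back: M2=-28−4/15·10740/793=-25068/793
back: M1=21−1/4·-25068/793=22920/793
M: M0=0, M1=22920/793, M2=-25068/793, M3=10740/793, M4=-7596/793, M5=0
seg 0: a=4, c=M0/2=0, d=(M1−M0)/(6·1)=3820/793, b=Δ0−h0·(2M0+M1)/6=-9371/793
seg 1: a=-3, c=M1/2=11460/793, d=(M2−M1)/(6·1)=-7998/793, b=Δ1−h1·(2M1+M2)/6=2089/793
seg 2: a=4, c=M2/2=-12534/793, d=(M3−M2)/(6·1)=5968/793, b=Δ2−h2·(2M2+M3)/6=1015/793
seg 3: a=-3, c=M3/2=5370/793, d=(M4−M3)/(6·3)=-3056/2379, b=Δ3−h3·(2M3+M4)/6=-473/61
seg 4: a=0, c=M4/2=-3798/793, d=(M5−M4)/(6·1)=1266/793, b=Δ4−h4·(2M4+M5)/6=-1433/793
t_q=27/4 → seg 4, τ=3/4; S=0+-1433/793·τ+-3798/793·τ²+1266/793·τ³=-85665/25376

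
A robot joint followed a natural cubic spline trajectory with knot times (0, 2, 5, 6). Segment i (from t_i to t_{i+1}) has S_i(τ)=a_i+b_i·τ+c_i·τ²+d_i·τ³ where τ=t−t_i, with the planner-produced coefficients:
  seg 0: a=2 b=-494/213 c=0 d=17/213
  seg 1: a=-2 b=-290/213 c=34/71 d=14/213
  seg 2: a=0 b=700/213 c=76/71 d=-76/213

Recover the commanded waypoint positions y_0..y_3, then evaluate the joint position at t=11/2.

y_0=2 y_1=-2 y_2=0 y_3=4
S(11/2) = 265/142

y_0 = S_0(0) = a_0 = 2
y_1 = S_1(0) = a_1 = -2
y_2 = S_2(0) = a_2 = 0
y_3 = S_2(1) = 4
t_q=11/2 is in segment 2 (τ=1/2); S_2(τ)=265/142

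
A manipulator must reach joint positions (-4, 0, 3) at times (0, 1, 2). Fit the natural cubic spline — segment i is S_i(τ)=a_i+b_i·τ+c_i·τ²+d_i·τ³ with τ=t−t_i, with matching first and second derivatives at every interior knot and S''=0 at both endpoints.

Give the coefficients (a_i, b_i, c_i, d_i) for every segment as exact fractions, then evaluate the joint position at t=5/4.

Δ: Δ0=4, Δ1=3
row 1: diag=4, rhs=-6; c'=1/4, d'=-3/2
back: M1=-3/2
M: M0=0, M1=-3/2, M2=0
seg 0: a=-4, c=M0/2=0, d=(M1−M0)/(6·1)=-1/4, b=Δ0−h0·(2M0+M1)/6=17/4
seg 1: a=0, c=M1/2=-3/4, d=(M2−M1)/(6·1)=1/4, b=Δ1−h1·(2M1+M2)/6=7/2
t_q=5/4 → seg 1, τ=1/4; S=0+7/2·τ+-3/4·τ²+1/4·τ³=213/256

  seg 0: a=-4 b=17/4 c=0 d=-1/4
  seg 1: a=0 b=7/2 c=-3/4 d=1/4
S(5/4) = 213/256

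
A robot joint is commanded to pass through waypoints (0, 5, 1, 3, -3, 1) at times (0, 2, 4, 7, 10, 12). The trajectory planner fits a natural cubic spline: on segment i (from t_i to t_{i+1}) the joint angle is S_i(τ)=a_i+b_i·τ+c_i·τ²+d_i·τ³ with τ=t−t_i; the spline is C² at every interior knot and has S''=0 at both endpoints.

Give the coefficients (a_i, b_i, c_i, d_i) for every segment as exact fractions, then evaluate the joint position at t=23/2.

Δ: Δ0=5/2, Δ1=-2, Δ2=2/3, Δ3=-2, Δ4=2
row 1: diag=8, rhs=-27; c'=1/4, d'=-27/8
row 2: denom=10−2·1/4=19/2; d'=(16−2·-27/8)/(19/2)=91/38
row 3: denom=12−3·6/19=210/19; d'=(-16−3·91/38)/(210/19)=-881/420
row 4: denom=10−3·19/70=643/70; d'=(24−3·-881/420)/(643/70)=4241/1286
back: M4=4241/1286
back: M3=-881/420−19/70·4241/1286=-5773/1929
back: M2=91/38−6/19·-5773/1929=4295/1286
back: M1=-27/8−1/4·4295/1286=-2707/643
M: M0=0, M1=-2707/643, M2=4295/1286, M3=-5773/1929, M4=4241/1286, M5=0
seg 0: a=0, c=M0/2=0, d=(M1−M0)/(6·2)=-2707/7716, b=Δ0−h0·(2M0+M1)/6=15059/3858
seg 1: a=5, c=M1/2=-2707/1286, d=(M2−M1)/(6·2)=9709/15432, b=Δ1−h1·(2M1+M2)/6=-1183/3858
seg 2: a=1, c=M2/2=4295/2572, d=(M3−M2)/(6·3)=-24431/69444, b=Δ2−h2·(2M2+M3)/6=-2270/1929
seg 3: a=3, c=M3/2=-5773/3858, d=(M4−M3)/(6·3)=24269/69444, b=Δ3−h3·(2M3+M4)/6=-5063/7716
seg 4: a=-3, c=M4/2=4241/2572, d=(M5−M4)/(6·2)=-4241/15432, b=Δ4−h4·(2M4+M5)/6=-383/1929
t_q=23/2 → seg 4, τ=3/2; S=-3+-383/1929·τ+4241/2572·τ²+-4241/15432·τ³=-21205/41152

  seg 0: a=0 b=15059/3858 c=0 d=-2707/7716
  seg 1: a=5 b=-1183/3858 c=-2707/1286 d=9709/15432
  seg 2: a=1 b=-2270/1929 c=4295/2572 d=-24431/69444
  seg 3: a=3 b=-5063/7716 c=-5773/3858 d=24269/69444
  seg 4: a=-3 b=-383/1929 c=4241/2572 d=-4241/15432
S(23/2) = -21205/41152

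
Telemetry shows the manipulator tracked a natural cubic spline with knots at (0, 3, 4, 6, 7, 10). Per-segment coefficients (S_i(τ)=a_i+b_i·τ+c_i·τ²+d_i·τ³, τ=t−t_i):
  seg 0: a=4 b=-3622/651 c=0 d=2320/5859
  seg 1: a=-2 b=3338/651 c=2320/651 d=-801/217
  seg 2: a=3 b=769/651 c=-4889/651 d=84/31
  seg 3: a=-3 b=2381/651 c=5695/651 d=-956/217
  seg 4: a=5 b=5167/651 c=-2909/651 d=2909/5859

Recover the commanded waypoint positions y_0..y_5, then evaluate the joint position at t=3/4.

y_0 = S_0(0) = a_0 = 4
y_1 = S_1(0) = a_1 = -2
y_2 = S_2(0) = a_2 = 3
y_3 = S_3(0) = a_3 = -3
y_4 = S_4(0) = a_4 = 5
y_5 = S_4(3) = 2
t_q=3/4 is in segment 0 (τ=3/4); S_0(τ)=-5/868

y_0=4 y_1=-2 y_2=3 y_3=-3 y_4=5 y_5=2
S(3/4) = -5/868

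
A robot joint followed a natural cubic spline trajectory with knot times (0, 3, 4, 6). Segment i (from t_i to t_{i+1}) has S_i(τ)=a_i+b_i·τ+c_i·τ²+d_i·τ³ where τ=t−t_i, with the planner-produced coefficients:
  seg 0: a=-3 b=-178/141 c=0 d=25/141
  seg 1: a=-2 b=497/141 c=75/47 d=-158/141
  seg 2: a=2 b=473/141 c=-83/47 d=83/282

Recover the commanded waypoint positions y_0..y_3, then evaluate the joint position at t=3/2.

y_0=-3 y_1=-2 y_2=2 y_3=4
S(3/2) = -1615/376

y_0 = S_0(0) = a_0 = -3
y_1 = S_1(0) = a_1 = -2
y_2 = S_2(0) = a_2 = 2
y_3 = S_2(2) = 4
t_q=3/2 is in segment 0 (τ=3/2); S_0(τ)=-1615/376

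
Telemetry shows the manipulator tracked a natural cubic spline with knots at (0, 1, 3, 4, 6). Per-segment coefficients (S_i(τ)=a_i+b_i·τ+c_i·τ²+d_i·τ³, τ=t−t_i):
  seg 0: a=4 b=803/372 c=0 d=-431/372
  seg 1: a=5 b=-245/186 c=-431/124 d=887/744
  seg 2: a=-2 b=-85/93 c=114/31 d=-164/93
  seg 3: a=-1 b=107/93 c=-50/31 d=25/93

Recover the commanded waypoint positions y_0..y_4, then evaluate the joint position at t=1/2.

y_0 = S_0(0) = a_0 = 4
y_1 = S_1(0) = a_1 = 5
y_2 = S_2(0) = a_2 = -2
y_3 = S_3(0) = a_3 = -1
y_4 = S_3(2) = -3
t_q=1/2 is in segment 0 (τ=1/2); S_0(τ)=4895/992

y_0=4 y_1=5 y_2=-2 y_3=-1 y_4=-3
S(1/2) = 4895/992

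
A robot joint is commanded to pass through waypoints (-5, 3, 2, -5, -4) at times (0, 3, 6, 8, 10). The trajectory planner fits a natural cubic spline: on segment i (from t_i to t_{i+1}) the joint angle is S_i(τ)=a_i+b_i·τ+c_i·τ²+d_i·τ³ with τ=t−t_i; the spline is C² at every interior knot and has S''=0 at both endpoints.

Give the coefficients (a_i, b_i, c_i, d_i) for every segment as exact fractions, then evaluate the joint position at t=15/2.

Δ: Δ0=8/3, Δ1=-1/3, Δ2=-7/2, Δ3=1/2
row 1: diag=12, rhs=-18; c'=1/4, d'=-3/2
row 2: denom=10−3·1/4=37/4; d'=(-19−3·-3/2)/(37/4)=-58/37
row 3: denom=8−2·8/37=280/37; d'=(24−2·-58/37)/(280/37)=251/70
back: M3=251/70
back: M2=-58/37−8/37·251/70=-82/35
back: M1=-3/2−1/4·-82/35=-32/35
M: M0=0, M1=-32/35, M2=-82/35, M3=251/70, M4=0
seg 0: a=-5, c=M0/2=0, d=(M1−M0)/(6·3)=-16/315, b=Δ0−h0·(2M0+M1)/6=328/105
seg 1: a=3, c=M1/2=-16/35, d=(M2−M1)/(6·3)=-5/63, b=Δ1−h1·(2M1+M2)/6=184/105
seg 2: a=2, c=M2/2=-41/35, d=(M3−M2)/(6·2)=83/168, b=Δ2−h2·(2M2+M3)/6=-47/15
seg 3: a=-5, c=M3/2=251/140, d=(M4−M3)/(6·2)=-251/840, b=Δ3−h3·(2M3+M4)/6=-397/210
t_q=15/2 → seg 2, τ=3/2; S=2+-47/15·τ+-41/35·τ²+83/168·τ³=-8217/2240

  seg 0: a=-5 b=328/105 c=0 d=-16/315
  seg 1: a=3 b=184/105 c=-16/35 d=-5/63
  seg 2: a=2 b=-47/15 c=-41/35 d=83/168
  seg 3: a=-5 b=-397/210 c=251/140 d=-251/840
S(15/2) = -8217/2240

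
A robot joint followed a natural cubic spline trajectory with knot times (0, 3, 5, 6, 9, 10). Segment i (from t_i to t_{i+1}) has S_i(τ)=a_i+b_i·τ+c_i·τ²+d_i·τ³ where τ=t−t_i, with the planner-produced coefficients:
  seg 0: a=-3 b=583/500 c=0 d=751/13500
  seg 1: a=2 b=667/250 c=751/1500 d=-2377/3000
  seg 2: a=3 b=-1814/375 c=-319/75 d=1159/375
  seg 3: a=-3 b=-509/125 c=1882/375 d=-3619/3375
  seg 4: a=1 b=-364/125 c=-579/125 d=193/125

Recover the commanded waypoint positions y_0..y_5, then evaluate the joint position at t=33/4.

y_0 = S_0(0) = a_0 = -3
y_1 = S_1(0) = a_1 = 2
y_2 = S_2(0) = a_2 = 3
y_3 = S_3(0) = a_3 = -3
y_4 = S_4(0) = a_4 = 1
y_5 = S_4(1) = -5
t_q=33/4 is in segment 3 (τ=9/4); S_3(τ)=8247/8000

y_0=-3 y_1=2 y_2=3 y_3=-3 y_4=1 y_5=-5
S(33/4) = 8247/8000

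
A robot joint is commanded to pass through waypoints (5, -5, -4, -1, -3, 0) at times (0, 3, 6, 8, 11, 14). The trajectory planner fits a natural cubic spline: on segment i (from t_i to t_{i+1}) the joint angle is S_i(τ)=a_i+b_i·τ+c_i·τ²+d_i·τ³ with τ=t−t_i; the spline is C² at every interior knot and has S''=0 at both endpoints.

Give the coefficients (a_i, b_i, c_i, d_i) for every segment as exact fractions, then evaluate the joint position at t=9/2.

  seg 0: a=5 b=-10913/2610 c=0 d=2213/23490
  seg 1: a=-5 b=-2137/1305 c=2213/2610 d=-299/4698
  seg 2: a=-4 b=4519/2610 c=359/1305 d=-17/87
  seg 3: a=-1 b=1271/2610 c=-1171/1305 d=803/4698
  seg 4: a=-3 b=-368/1305 c=1673/2610 d=-1673/23490
S(9/2) = -13371/2320

Δ: Δ0=-10/3, Δ1=1/3, Δ2=3/2, Δ3=-2/3, Δ4=1
row 1: diag=12, rhs=22; c'=1/4, d'=11/6
row 2: denom=10−3·1/4=37/4; d'=(7−3·11/6)/(37/4)=6/37
row 3: denom=10−2·8/37=354/37; d'=(-13−2·6/37)/(354/37)=-493/354
row 4: denom=12−3·37/118=1305/118; d'=(10−3·-493/354)/(1305/118)=1673/1305
back: M4=1673/1305
back: M3=-493/354−37/118·1673/1305=-2342/1305
back: M2=6/37−8/37·-2342/1305=718/1305
back: M1=11/6−1/4·718/1305=2213/1305
M: M0=0, M1=2213/1305, M2=718/1305, M3=-2342/1305, M4=1673/1305, M5=0
seg 0: a=5, c=M0/2=0, d=(M1−M0)/(6·3)=2213/23490, b=Δ0−h0·(2M0+M1)/6=-10913/2610
seg 1: a=-5, c=M1/2=2213/2610, d=(M2−M1)/(6·3)=-299/4698, b=Δ1−h1·(2M1+M2)/6=-2137/1305
seg 2: a=-4, c=M2/2=359/1305, d=(M3−M2)/(6·2)=-17/87, b=Δ2−h2·(2M2+M3)/6=4519/2610
seg 3: a=-1, c=M3/2=-1171/1305, d=(M4−M3)/(6·3)=803/4698, b=Δ3−h3·(2M3+M4)/6=1271/2610
seg 4: a=-3, c=M4/2=1673/2610, d=(M5−M4)/(6·3)=-1673/23490, b=Δ4−h4·(2M4+M5)/6=-368/1305
t_q=9/2 → seg 1, τ=3/2; S=-5+-2137/1305·τ+2213/2610·τ²+-299/4698·τ³=-13371/2320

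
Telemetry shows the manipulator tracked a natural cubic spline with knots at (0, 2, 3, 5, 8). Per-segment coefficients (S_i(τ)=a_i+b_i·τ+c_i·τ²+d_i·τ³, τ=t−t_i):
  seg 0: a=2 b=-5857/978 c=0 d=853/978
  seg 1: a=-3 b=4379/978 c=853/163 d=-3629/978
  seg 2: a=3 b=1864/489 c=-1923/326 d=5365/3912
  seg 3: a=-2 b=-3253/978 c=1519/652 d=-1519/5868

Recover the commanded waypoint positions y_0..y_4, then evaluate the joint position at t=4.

y_0 = S_0(0) = a_0 = 2
y_1 = S_1(0) = a_1 = -3
y_2 = S_2(0) = a_2 = 3
y_3 = S_3(0) = a_3 = -2
y_4 = S_3(3) = 2
t_q=4 is in segment 2 (τ=1); S_2(τ)=2979/1304

y_0=2 y_1=-3 y_2=3 y_3=-2 y_4=2
S(4) = 2979/1304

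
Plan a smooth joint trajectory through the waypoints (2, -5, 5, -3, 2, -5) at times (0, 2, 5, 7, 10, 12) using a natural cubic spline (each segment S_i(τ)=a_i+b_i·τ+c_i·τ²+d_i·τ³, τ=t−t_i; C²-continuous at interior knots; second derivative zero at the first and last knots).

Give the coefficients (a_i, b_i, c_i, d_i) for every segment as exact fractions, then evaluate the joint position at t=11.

  seg 0: a=2 b=-88687/15762 c=0 d=4190/7881
  seg 1: a=-5 b=11873/15762 c=8380/2627 d=-110173/141858
  seg 2: a=5 b=-8483/7881 c=-59893/15762 d=83/71
  seg 3: a=-3 b=-17713/7881 c=50663/15762 d=-90293/141858
  seg 4: a=2 b=-2327/15762 c=-6605/2627 d=6605/15762
S(11) = -638/2627

Δ: Δ0=-7/2, Δ1=10/3, Δ2=-4, Δ3=5/3, Δ4=-7/2
row 1: diag=10, rhs=41; c'=3/10, d'=41/10
row 2: denom=10−3·3/10=91/10; d'=(-44−3·41/10)/(91/10)=-563/91
row 3: denom=10−2·20/91=870/91; d'=(34−2·-563/91)/(870/91)=422/87
row 4: denom=10−3·91/290=2627/290; d'=(-31−3·422/87)/(2627/290)=-13210/2627
back: M4=-13210/2627
back: M3=422/87−91/290·-13210/2627=50663/7881
back: M2=-563/91−20/91·50663/7881=-59893/7881
back: M1=41/10−3/10·-59893/7881=16760/2627
M: M0=0, M1=16760/2627, M2=-59893/7881, M3=50663/7881, M4=-13210/2627, M5=0
seg 0: a=2, c=M0/2=0, d=(M1−M0)/(6·2)=4190/7881, b=Δ0−h0·(2M0+M1)/6=-88687/15762
seg 1: a=-5, c=M1/2=8380/2627, d=(M2−M1)/(6·3)=-110173/141858, b=Δ1−h1·(2M1+M2)/6=11873/15762
seg 2: a=5, c=M2/2=-59893/15762, d=(M3−M2)/(6·2)=83/71, b=Δ2−h2·(2M2+M3)/6=-8483/7881
seg 3: a=-3, c=M3/2=50663/15762, d=(M4−M3)/(6·3)=-90293/141858, b=Δ3−h3·(2M3+M4)/6=-17713/7881
seg 4: a=2, c=M4/2=-6605/2627, d=(M5−M4)/(6·2)=6605/15762, b=Δ4−h4·(2M4+M5)/6=-2327/15762
t_q=11 → seg 4, τ=1; S=2+-2327/15762·τ+-6605/2627·τ²+6605/15762·τ³=-638/2627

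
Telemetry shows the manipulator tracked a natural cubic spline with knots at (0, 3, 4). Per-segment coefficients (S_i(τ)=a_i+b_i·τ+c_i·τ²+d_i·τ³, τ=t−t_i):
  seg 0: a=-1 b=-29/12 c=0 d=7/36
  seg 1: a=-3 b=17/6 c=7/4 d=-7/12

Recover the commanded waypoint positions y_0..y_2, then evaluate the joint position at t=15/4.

y_0 = S_0(0) = a_0 = -1
y_1 = S_1(0) = a_1 = -3
y_2 = S_1(1) = 1
t_q=15/4 is in segment 1 (τ=3/4); S_1(τ)=-35/256

y_0=-1 y_1=-3 y_2=1
S(15/4) = -35/256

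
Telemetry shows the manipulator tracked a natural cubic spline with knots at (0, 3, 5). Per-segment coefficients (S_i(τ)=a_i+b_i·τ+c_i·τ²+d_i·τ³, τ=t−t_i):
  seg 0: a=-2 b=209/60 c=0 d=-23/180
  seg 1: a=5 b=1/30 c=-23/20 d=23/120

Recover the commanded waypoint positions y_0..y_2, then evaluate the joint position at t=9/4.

y_0=-2 y_1=5 y_2=2
S(9/4) = 5609/1280

y_0 = S_0(0) = a_0 = -2
y_1 = S_1(0) = a_1 = 5
y_2 = S_1(2) = 2
t_q=9/4 is in segment 0 (τ=9/4); S_0(τ)=5609/1280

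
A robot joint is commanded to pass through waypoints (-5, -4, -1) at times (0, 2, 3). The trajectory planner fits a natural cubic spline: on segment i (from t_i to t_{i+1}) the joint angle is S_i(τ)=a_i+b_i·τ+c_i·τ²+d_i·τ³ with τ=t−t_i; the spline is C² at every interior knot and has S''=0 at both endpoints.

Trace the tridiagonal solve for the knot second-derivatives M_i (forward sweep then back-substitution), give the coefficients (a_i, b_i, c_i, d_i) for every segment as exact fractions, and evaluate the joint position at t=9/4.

  seg 0: a=-5 b=-1/3 c=0 d=5/24
  seg 1: a=-4 b=13/6 c=5/4 d=-5/12
S(9/4) = -867/256

Δ: Δ0=1/2, Δ1=3
row 1: diag=6, rhs=15; c'=1/6, d'=5/2
back: M1=5/2
M: M0=0, M1=5/2, M2=0
seg 0: a=-5, c=M0/2=0, d=(M1−M0)/(6·2)=5/24, b=Δ0−h0·(2M0+M1)/6=-1/3
seg 1: a=-4, c=M1/2=5/4, d=(M2−M1)/(6·1)=-5/12, b=Δ1−h1·(2M1+M2)/6=13/6
t_q=9/4 → seg 1, τ=1/4; S=-4+13/6·τ+5/4·τ²+-5/12·τ³=-867/256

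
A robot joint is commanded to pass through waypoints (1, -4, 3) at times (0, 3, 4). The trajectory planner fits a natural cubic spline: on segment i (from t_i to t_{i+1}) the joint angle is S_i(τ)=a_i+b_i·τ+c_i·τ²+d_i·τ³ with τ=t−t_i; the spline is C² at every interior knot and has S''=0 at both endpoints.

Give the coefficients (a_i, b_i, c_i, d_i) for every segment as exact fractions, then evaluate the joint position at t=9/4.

  seg 0: a=1 b=-59/12 c=0 d=13/36
  seg 1: a=-4 b=29/6 c=13/4 d=-13/12
S(9/4) = -1523/256

Δ: Δ0=-5/3, Δ1=7
row 1: diag=8, rhs=52; c'=1/8, d'=13/2
back: M1=13/2
M: M0=0, M1=13/2, M2=0
seg 0: a=1, c=M0/2=0, d=(M1−M0)/(6·3)=13/36, b=Δ0−h0·(2M0+M1)/6=-59/12
seg 1: a=-4, c=M1/2=13/4, d=(M2−M1)/(6·1)=-13/12, b=Δ1−h1·(2M1+M2)/6=29/6
t_q=9/4 → seg 0, τ=9/4; S=1+-59/12·τ+0·τ²+13/36·τ³=-1523/256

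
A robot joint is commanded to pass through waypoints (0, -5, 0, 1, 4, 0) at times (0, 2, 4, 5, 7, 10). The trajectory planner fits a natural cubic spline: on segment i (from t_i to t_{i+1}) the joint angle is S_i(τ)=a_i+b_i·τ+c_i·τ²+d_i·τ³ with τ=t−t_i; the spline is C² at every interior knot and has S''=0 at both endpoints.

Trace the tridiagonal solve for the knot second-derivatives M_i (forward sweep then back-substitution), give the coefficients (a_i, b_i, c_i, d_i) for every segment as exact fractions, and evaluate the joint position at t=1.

  seg 0: a=0 b=-7199/1788 c=0 d=2729/7152
  seg 1: a=-5 b=247/447 c=2729/1192 d=-4705/7152
  seg 2: a=0 b=3247/1788 c=-247/149 d=1505/1788
  seg 3: a=1 b=917/894 c=517/596 d=-1127/3576
  seg 4: a=4 b=319/447 c=-305/298 d=305/2682
S(1) = -8689/2384

Δ: Δ0=-5/2, Δ1=5/2, Δ2=1, Δ3=3/2, Δ4=-4/3
row 1: diag=8, rhs=30; c'=1/4, d'=15/4
row 2: denom=6−2·1/4=11/2; d'=(-9−2·15/4)/(11/2)=-3
row 3: denom=6−1·2/11=64/11; d'=(3−1·-3)/(64/11)=33/32
row 4: denom=10−2·11/32=149/16; d'=(-17−2·33/32)/(149/16)=-305/149
back: M4=-305/149
back: M3=33/32−11/32·-305/149=517/298
back: M2=-3−2/11·517/298=-494/149
back: M1=15/4−1/4·-494/149=2729/596
M: M0=0, M1=2729/596, M2=-494/149, M3=517/298, M4=-305/149, M5=0
seg 0: a=0, c=M0/2=0, d=(M1−M0)/(6·2)=2729/7152, b=Δ0−h0·(2M0+M1)/6=-7199/1788
seg 1: a=-5, c=M1/2=2729/1192, d=(M2−M1)/(6·2)=-4705/7152, b=Δ1−h1·(2M1+M2)/6=247/447
seg 2: a=0, c=M2/2=-247/149, d=(M3−M2)/(6·1)=1505/1788, b=Δ2−h2·(2M2+M3)/6=3247/1788
seg 3: a=1, c=M3/2=517/596, d=(M4−M3)/(6·2)=-1127/3576, b=Δ3−h3·(2M3+M4)/6=917/894
seg 4: a=4, c=M4/2=-305/298, d=(M5−M4)/(6·3)=305/2682, b=Δ4−h4·(2M4+M5)/6=319/447
t_q=1 → seg 0, τ=1; S=0+-7199/1788·τ+0·τ²+2729/7152·τ³=-8689/2384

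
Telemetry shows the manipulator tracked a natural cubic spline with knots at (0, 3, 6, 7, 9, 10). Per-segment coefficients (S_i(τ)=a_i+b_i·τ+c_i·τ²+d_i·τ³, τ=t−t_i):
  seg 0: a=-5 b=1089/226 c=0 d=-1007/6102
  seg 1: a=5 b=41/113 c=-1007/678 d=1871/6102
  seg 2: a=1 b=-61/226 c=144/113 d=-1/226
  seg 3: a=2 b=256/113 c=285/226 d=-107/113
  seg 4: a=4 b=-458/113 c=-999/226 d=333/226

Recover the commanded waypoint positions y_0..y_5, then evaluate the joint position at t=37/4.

y_0 = S_0(0) = a_0 = -5
y_1 = S_1(0) = a_1 = 5
y_2 = S_2(0) = a_2 = 1
y_3 = S_3(0) = a_3 = 2
y_4 = S_4(0) = a_4 = 4
y_5 = S_4(1) = -3
t_q=37/4 is in segment 4 (τ=1/4); S_4(τ)=39537/14464

y_0=-5 y_1=5 y_2=1 y_3=2 y_4=4 y_5=-3
S(37/4) = 39537/14464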